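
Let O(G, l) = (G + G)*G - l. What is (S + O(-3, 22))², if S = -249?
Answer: 64009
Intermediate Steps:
O(G, l) = -l + 2*G² (O(G, l) = (2*G)*G - l = 2*G² - l = -l + 2*G²)
(S + O(-3, 22))² = (-249 + (-1*22 + 2*(-3)²))² = (-249 + (-22 + 2*9))² = (-249 + (-22 + 18))² = (-249 - 4)² = (-253)² = 64009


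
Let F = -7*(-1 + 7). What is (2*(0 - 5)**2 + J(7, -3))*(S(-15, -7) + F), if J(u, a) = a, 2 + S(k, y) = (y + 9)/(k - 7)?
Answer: -22795/11 ≈ -2072.3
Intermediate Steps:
S(k, y) = -2 + (9 + y)/(-7 + k) (S(k, y) = -2 + (y + 9)/(k - 7) = -2 + (9 + y)/(-7 + k))
F = -42 (F = -7*6 = -42)
(2*(0 - 5)**2 + J(7, -3))*(S(-15, -7) + F) = (2*(0 - 5)**2 - 3)*((23 - 7 - 2*(-15))/(-7 - 15) - 42) = (2*(-5)**2 - 3)*((23 - 7 + 30)/(-22) - 42) = (2*25 - 3)*(-1/22*46 - 42) = (50 - 3)*(-23/11 - 42) = 47*(-485/11) = -22795/11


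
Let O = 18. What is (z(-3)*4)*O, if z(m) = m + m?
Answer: -432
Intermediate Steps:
z(m) = 2*m
(z(-3)*4)*O = ((2*(-3))*4)*18 = -6*4*18 = -24*18 = -432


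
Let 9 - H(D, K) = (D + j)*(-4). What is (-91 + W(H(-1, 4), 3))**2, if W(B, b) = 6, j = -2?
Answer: 7225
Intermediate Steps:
H(D, K) = 1 + 4*D (H(D, K) = 9 - (D - 2)*(-4) = 9 - (-2 + D)*(-4) = 9 - (8 - 4*D) = 9 + (-8 + 4*D) = 1 + 4*D)
(-91 + W(H(-1, 4), 3))**2 = (-91 + 6)**2 = (-85)**2 = 7225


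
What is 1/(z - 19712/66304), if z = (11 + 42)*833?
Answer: 37/1633502 ≈ 2.2651e-5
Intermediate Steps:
z = 44149 (z = 53*833 = 44149)
1/(z - 19712/66304) = 1/(44149 - 19712/66304) = 1/(44149 - 19712*1/66304) = 1/(44149 - 11/37) = 1/(1633502/37) = 37/1633502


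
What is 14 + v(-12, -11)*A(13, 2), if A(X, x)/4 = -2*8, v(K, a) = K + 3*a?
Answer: 2894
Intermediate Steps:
A(X, x) = -64 (A(X, x) = 4*(-2*8) = 4*(-16) = -64)
14 + v(-12, -11)*A(13, 2) = 14 + (-12 + 3*(-11))*(-64) = 14 + (-12 - 33)*(-64) = 14 - 45*(-64) = 14 + 2880 = 2894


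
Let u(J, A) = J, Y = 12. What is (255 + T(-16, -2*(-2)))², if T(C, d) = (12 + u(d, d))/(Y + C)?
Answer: 63001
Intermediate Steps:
T(C, d) = (12 + d)/(12 + C)
(255 + T(-16, -2*(-2)))² = (255 + (12 - 2*(-2))/(12 - 16))² = (255 + (12 + 4)/(-4))² = (255 - ¼*16)² = (255 - 4)² = 251² = 63001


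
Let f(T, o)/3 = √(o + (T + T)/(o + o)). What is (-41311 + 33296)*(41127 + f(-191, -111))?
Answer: -329632905 - 8015*I*√1346430/37 ≈ -3.2963e+8 - 2.5136e+5*I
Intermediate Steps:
f(T, o) = 3*√(o + T/o) (f(T, o) = 3*√(o + (T + T)/(o + o)) = 3*√(o + (2*T)/((2*o))) = 3*√(o + (2*T)*(1/(2*o))) = 3*√(o + T/o))
(-41311 + 33296)*(41127 + f(-191, -111)) = (-41311 + 33296)*(41127 + 3*√(-111 - 191/(-111))) = -8015*(41127 + 3*√(-111 - 191*(-1/111))) = -8015*(41127 + 3*√(-111 + 191/111)) = -8015*(41127 + 3*√(-12130/111)) = -8015*(41127 + 3*(I*√1346430/111)) = -8015*(41127 + I*√1346430/37) = -329632905 - 8015*I*√1346430/37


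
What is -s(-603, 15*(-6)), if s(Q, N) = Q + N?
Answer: 693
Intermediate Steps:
s(Q, N) = N + Q
-s(-603, 15*(-6)) = -(15*(-6) - 603) = -(-90 - 603) = -1*(-693) = 693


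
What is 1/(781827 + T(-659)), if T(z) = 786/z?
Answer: 659/515223207 ≈ 1.2791e-6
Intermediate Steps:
1/(781827 + T(-659)) = 1/(781827 + 786/(-659)) = 1/(781827 + 786*(-1/659)) = 1/(781827 - 786/659) = 1/(515223207/659) = 659/515223207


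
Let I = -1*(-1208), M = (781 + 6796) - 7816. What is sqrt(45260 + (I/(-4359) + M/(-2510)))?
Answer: sqrt(5417937428743741890)/10941090 ≈ 212.74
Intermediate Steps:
M = -239 (M = 7577 - 7816 = -239)
I = 1208
sqrt(45260 + (I/(-4359) + M/(-2510))) = sqrt(45260 + (1208/(-4359) - 239/(-2510))) = sqrt(45260 + (1208*(-1/4359) - 239*(-1/2510))) = sqrt(45260 + (-1208/4359 + 239/2510)) = sqrt(45260 - 1990279/10941090) = sqrt(495191743121/10941090) = sqrt(5417937428743741890)/10941090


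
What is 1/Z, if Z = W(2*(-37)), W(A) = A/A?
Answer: 1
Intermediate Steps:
W(A) = 1
Z = 1
1/Z = 1/1 = 1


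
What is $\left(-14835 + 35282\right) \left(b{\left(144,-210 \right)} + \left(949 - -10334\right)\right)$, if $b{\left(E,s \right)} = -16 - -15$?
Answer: $230683054$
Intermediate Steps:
$b{\left(E,s \right)} = -1$ ($b{\left(E,s \right)} = -16 + 15 = -1$)
$\left(-14835 + 35282\right) \left(b{\left(144,-210 \right)} + \left(949 - -10334\right)\right) = \left(-14835 + 35282\right) \left(-1 + \left(949 - -10334\right)\right) = 20447 \left(-1 + \left(949 + 10334\right)\right) = 20447 \left(-1 + 11283\right) = 20447 \cdot 11282 = 230683054$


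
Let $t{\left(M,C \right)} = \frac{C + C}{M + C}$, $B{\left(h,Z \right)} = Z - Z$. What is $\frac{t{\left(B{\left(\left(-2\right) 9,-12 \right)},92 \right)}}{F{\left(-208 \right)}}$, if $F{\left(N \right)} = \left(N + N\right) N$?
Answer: $\frac{1}{43264} \approx 2.3114 \cdot 10^{-5}$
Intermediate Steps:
$B{\left(h,Z \right)} = 0$
$t{\left(M,C \right)} = \frac{2 C}{C + M}$
$F{\left(N \right)} = 2 N^{2}$ ($F{\left(N \right)} = 2 N N = 2 N^{2}$)
$\frac{t{\left(B{\left(\left(-2\right) 9,-12 \right)},92 \right)}}{F{\left(-208 \right)}} = \frac{2 \cdot 92 \frac{1}{92 + 0}}{2 \left(-208\right)^{2}} = \frac{2 \cdot 92 \cdot \frac{1}{92}}{2 \cdot 43264} = \frac{2 \cdot 92 \cdot \frac{1}{92}}{86528} = 2 \cdot \frac{1}{86528} = \frac{1}{43264}$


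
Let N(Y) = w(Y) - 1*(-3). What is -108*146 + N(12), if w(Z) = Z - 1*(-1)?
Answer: -15752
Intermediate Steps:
w(Z) = 1 + Z (w(Z) = Z + 1 = 1 + Z)
N(Y) = 4 + Y (N(Y) = (1 + Y) - 1*(-3) = (1 + Y) + 3 = 4 + Y)
-108*146 + N(12) = -108*146 + (4 + 12) = -15768 + 16 = -15752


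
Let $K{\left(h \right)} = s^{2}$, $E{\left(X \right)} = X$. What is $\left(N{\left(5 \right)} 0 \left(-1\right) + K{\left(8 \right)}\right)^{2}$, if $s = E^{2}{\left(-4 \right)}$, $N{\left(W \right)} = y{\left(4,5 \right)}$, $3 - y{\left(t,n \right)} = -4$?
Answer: $65536$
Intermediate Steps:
$y{\left(t,n \right)} = 7$ ($y{\left(t,n \right)} = 3 - -4 = 3 + 4 = 7$)
$N{\left(W \right)} = 7$
$s = 16$ ($s = \left(-4\right)^{2} = 16$)
$K{\left(h \right)} = 256$ ($K{\left(h \right)} = 16^{2} = 256$)
$\left(N{\left(5 \right)} 0 \left(-1\right) + K{\left(8 \right)}\right)^{2} = \left(7 \cdot 0 \left(-1\right) + 256\right)^{2} = \left(0 \left(-1\right) + 256\right)^{2} = \left(0 + 256\right)^{2} = 256^{2} = 65536$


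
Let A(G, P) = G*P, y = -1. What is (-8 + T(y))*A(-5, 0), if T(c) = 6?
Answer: 0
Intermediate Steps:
(-8 + T(y))*A(-5, 0) = (-8 + 6)*(-5*0) = -2*0 = 0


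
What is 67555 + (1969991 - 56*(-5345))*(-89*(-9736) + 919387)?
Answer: 4052742158656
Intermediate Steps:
67555 + (1969991 - 56*(-5345))*(-89*(-9736) + 919387) = 67555 + (1969991 + 299320)*(866504 + 919387) = 67555 + 2269311*1785891 = 67555 + 4052742091101 = 4052742158656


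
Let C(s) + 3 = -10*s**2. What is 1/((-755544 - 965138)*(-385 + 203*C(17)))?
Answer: 1/1011182866848 ≈ 9.8894e-13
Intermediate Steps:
C(s) = -3 - 10*s**2
1/((-755544 - 965138)*(-385 + 203*C(17))) = 1/((-755544 - 965138)*(-385 + 203*(-3 - 10*17**2))) = 1/((-1720682)*(-385 + 203*(-3 - 10*289))) = -1/(1720682*(-385 + 203*(-3 - 2890))) = -1/(1720682*(-385 + 203*(-2893))) = -1/(1720682*(-385 - 587279)) = -1/1720682/(-587664) = -1/1720682*(-1/587664) = 1/1011182866848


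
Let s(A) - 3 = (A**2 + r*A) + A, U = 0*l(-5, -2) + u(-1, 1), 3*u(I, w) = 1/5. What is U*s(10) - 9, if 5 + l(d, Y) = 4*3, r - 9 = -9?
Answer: -22/15 ≈ -1.4667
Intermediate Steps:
r = 0 (r = 9 - 9 = 0)
u(I, w) = 1/15 (u(I, w) = (1/3)/5 = (1/3)*(1/5) = 1/15)
l(d, Y) = 7 (l(d, Y) = -5 + 4*3 = -5 + 12 = 7)
U = 1/15 (U = 0*7 + 1/15 = 0 + 1/15 = 1/15 ≈ 0.066667)
s(A) = 3 + A + A**2 (s(A) = 3 + ((A**2 + 0*A) + A) = 3 + ((A**2 + 0) + A) = 3 + (A**2 + A) = 3 + (A + A**2) = 3 + A + A**2)
U*s(10) - 9 = (3 + 10 + 10**2)/15 - 9 = (3 + 10 + 100)/15 - 9 = (1/15)*113 - 9 = 113/15 - 9 = -22/15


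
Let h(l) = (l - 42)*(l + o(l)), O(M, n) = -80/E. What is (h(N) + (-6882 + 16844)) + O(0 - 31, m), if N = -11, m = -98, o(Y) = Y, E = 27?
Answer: 300376/27 ≈ 11125.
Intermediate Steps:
O(M, n) = -80/27
h(l) = 2*l*(-42 + l) (h(l) = (l - 42)*(l + l) = (-42 + l)*(2*l) = 2*l*(-42 + l))
(h(N) + (-6882 + 16844)) + O(0 - 31, m) = (2*(-11)*(-42 - 11) + (-6882 + 16844)) - 80/27 = (2*(-11)*(-53) + 9962) - 80/27 = (1166 + 9962) - 80/27 = 11128 - 80/27 = 300376/27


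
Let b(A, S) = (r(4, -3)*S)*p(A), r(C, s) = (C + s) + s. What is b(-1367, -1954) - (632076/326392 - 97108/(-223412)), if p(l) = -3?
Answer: -53442855823909/4557493094 ≈ -11726.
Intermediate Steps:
r(C, s) = C + 2*s
b(A, S) = 6*S (b(A, S) = ((4 + 2*(-3))*S)*(-3) = ((4 - 6)*S)*(-3) = -2*S*(-3) = 6*S)
b(-1367, -1954) - (632076/326392 - 97108/(-223412)) = 6*(-1954) - (632076/326392 - 97108/(-223412)) = -11724 - (632076*(1/326392) - 97108*(-1/223412)) = -11724 - (158019/81598 + 24277/55853) = -11724 - 1*10806789853/4557493094 = -11724 - 10806789853/4557493094 = -53442855823909/4557493094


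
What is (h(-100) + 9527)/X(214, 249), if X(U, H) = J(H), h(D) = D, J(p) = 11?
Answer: 857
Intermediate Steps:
X(U, H) = 11
(h(-100) + 9527)/X(214, 249) = (-100 + 9527)/11 = 9427*(1/11) = 857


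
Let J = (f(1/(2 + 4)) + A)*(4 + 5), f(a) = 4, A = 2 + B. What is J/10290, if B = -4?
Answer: 3/1715 ≈ 0.0017493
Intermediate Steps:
A = -2 (A = 2 - 4 = -2)
J = 18 (J = (4 - 2)*(4 + 5) = 2*9 = 18)
J/10290 = 18/10290 = 18*(1/10290) = 3/1715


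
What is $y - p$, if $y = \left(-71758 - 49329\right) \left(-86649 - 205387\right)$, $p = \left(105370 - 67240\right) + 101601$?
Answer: $35361623401$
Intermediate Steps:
$p = 139731$ ($p = 38130 + 101601 = 139731$)
$y = 35361763132$ ($y = \left(-121087\right) \left(-292036\right) = 35361763132$)
$y - p = 35361763132 - 139731 = 35361623401$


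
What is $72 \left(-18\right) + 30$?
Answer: $-1266$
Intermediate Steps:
$72 \left(-18\right) + 30 = -1296 + 30 = -1266$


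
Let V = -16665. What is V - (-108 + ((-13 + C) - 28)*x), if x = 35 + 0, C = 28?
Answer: -16102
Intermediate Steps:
x = 35
V - (-108 + ((-13 + C) - 28)*x) = -16665 - (-108 + ((-13 + 28) - 28)*35) = -16665 - (-108 + (15 - 28)*35) = -16665 - (-108 - 13*35) = -16665 - (-108 - 455) = -16665 - 1*(-563) = -16665 + 563 = -16102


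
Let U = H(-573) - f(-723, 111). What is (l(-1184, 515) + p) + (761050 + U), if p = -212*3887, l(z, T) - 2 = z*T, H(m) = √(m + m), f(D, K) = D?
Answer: -672029 + I*√1146 ≈ -6.7203e+5 + 33.853*I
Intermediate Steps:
H(m) = √2*√m (H(m) = √(2*m) = √2*√m)
l(z, T) = 2 + T*z (l(z, T) = 2 + z*T = 2 + T*z)
p = -824044
U = 723 + I*√1146 (U = √2*√(-573) - 1*(-723) = √2*(I*√573) + 723 = I*√1146 + 723 = 723 + I*√1146 ≈ 723.0 + 33.853*I)
(l(-1184, 515) + p) + (761050 + U) = ((2 + 515*(-1184)) - 824044) + (761050 + (723 + I*√1146)) = ((2 - 609760) - 824044) + (761773 + I*√1146) = (-609758 - 824044) + (761773 + I*√1146) = -1433802 + (761773 + I*√1146) = -672029 + I*√1146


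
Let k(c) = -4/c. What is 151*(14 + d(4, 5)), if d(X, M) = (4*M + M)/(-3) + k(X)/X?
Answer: 9815/12 ≈ 817.92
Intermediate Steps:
d(X, M) = -4/X² - 5*M/3 (d(X, M) = (4*M + M)/(-3) + (-4/X)/X = (5*M)*(-⅓) - 4/X² = -5*M/3 - 4/X² = -4/X² - 5*M/3)
151*(14 + d(4, 5)) = 151*(14 + (-4/4² - 5/3*5)) = 151*(14 + (-4*1/16 - 25/3)) = 151*(14 + (-¼ - 25/3)) = 151*(14 - 103/12) = 151*(65/12) = 9815/12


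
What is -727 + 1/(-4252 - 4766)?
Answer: -6556087/9018 ≈ -727.00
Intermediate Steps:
-727 + 1/(-4252 - 4766) = -727 + 1/(-9018) = -727 - 1/9018 = -6556087/9018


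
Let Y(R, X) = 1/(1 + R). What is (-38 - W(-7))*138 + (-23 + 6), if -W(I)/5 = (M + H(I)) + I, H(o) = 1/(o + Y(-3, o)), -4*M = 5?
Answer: -22091/2 ≈ -11046.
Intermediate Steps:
M = -5/4 (M = -¼*5 = -5/4 ≈ -1.2500)
H(o) = 1/(-½ + o) (H(o) = 1/(o + 1/(1 - 3)) = 1/(o + 1/(-2)) = 1/(o - ½) = 1/(-½ + o))
W(I) = 25/4 - 10/(-1 + 2*I) - 5*I (W(I) = -5*((-5/4 + 2/(-1 + 2*I)) + I) = -5*(-5/4 + I + 2/(-1 + 2*I)) = 25/4 - 10/(-1 + 2*I) - 5*I)
(-38 - W(-7))*138 + (-23 + 6) = (-38 - 5*(-13 - 8*(-7)² + 14*(-7))/(4*(-1 + 2*(-7))))*138 + (-23 + 6) = (-38 - 5*(-13 - 8*49 - 98)/(4*(-1 - 14)))*138 - 17 = (-38 - 5*(-13 - 392 - 98)/(4*(-15)))*138 - 17 = (-38 - 5*(-1)*(-503)/(4*15))*138 - 17 = (-38 - 1*503/12)*138 - 17 = (-38 - 503/12)*138 - 17 = -959/12*138 - 17 = -22057/2 - 17 = -22091/2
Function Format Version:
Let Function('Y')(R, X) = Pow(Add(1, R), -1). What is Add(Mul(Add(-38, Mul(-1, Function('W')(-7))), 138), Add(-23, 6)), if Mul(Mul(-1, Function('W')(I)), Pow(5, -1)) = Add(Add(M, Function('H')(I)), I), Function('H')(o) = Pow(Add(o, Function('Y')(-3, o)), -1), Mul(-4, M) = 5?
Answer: Rational(-22091, 2) ≈ -11046.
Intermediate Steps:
M = Rational(-5, 4) (M = Mul(Rational(-1, 4), 5) = Rational(-5, 4) ≈ -1.2500)
Function('H')(o) = Pow(Add(Rational(-1, 2), o), -1) (Function('H')(o) = Pow(Add(o, Pow(Add(1, -3), -1)), -1) = Pow(Add(o, Pow(-2, -1)), -1) = Pow(Add(o, Rational(-1, 2)), -1) = Pow(Add(Rational(-1, 2), o), -1))
Function('W')(I) = Add(Rational(25, 4), Mul(-10, Pow(Add(-1, Mul(2, I)), -1)), Mul(-5, I)) (Function('W')(I) = Mul(-5, Add(Add(Rational(-5, 4), Mul(2, Pow(Add(-1, Mul(2, I)), -1))), I)) = Mul(-5, Add(Rational(-5, 4), I, Mul(2, Pow(Add(-1, Mul(2, I)), -1)))) = Add(Rational(25, 4), Mul(-10, Pow(Add(-1, Mul(2, I)), -1)), Mul(-5, I)))
Add(Mul(Add(-38, Mul(-1, Function('W')(-7))), 138), Add(-23, 6)) = Add(Mul(Add(-38, Mul(-1, Mul(Rational(5, 4), Pow(Add(-1, Mul(2, -7)), -1), Add(-13, Mul(-8, Pow(-7, 2)), Mul(14, -7))))), 138), Add(-23, 6)) = Add(Mul(Add(-38, Mul(-1, Mul(Rational(5, 4), Pow(Add(-1, -14), -1), Add(-13, Mul(-8, 49), -98)))), 138), -17) = Add(Mul(Add(-38, Mul(-1, Mul(Rational(5, 4), Pow(-15, -1), Add(-13, -392, -98)))), 138), -17) = Add(Mul(Add(-38, Mul(-1, Mul(Rational(5, 4), Rational(-1, 15), -503))), 138), -17) = Add(Mul(Add(-38, Mul(-1, Rational(503, 12))), 138), -17) = Add(Mul(Add(-38, Rational(-503, 12)), 138), -17) = Add(Mul(Rational(-959, 12), 138), -17) = Add(Rational(-22057, 2), -17) = Rational(-22091, 2)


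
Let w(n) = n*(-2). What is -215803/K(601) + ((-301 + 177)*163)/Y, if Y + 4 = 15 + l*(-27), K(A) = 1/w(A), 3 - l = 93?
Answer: 633183677634/2441 ≈ 2.5940e+8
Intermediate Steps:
l = -90 (l = 3 - 1*93 = 3 - 93 = -90)
w(n) = -2*n
K(A) = -1/(2*A) (K(A) = 1/(-2*A) = -1/(2*A))
Y = 2441 (Y = -4 + (15 - 90*(-27)) = -4 + (15 + 2430) = -4 + 2445 = 2441)
-215803/K(601) + ((-301 + 177)*163)/Y = -215803/((-1/2/601)) + ((-301 + 177)*163)/2441 = -215803/((-1/2*1/601)) - 124*163*(1/2441) = -215803/(-1/1202) - 20212*1/2441 = -215803*(-1202) - 20212/2441 = 259395206 - 20212/2441 = 633183677634/2441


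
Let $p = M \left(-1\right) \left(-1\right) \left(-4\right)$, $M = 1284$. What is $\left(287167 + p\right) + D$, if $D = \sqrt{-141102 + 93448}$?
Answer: $282031 + i \sqrt{47654} \approx 2.8203 \cdot 10^{5} + 218.3 i$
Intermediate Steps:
$D = i \sqrt{47654}$ ($D = \sqrt{-47654} = i \sqrt{47654} \approx 218.3 i$)
$p = -5136$ ($p = 1284 \left(-1\right) \left(-1\right) \left(-4\right) = 1284 \cdot 1 \left(-4\right) = 1284 \left(-4\right) = -5136$)
$\left(287167 + p\right) + D = \left(287167 - 5136\right) + i \sqrt{47654} = 282031 + i \sqrt{47654}$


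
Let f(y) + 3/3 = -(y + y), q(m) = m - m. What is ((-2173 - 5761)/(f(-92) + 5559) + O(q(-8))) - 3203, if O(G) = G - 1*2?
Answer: -9205522/2871 ≈ -3206.4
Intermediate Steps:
q(m) = 0
f(y) = -1 - 2*y (f(y) = -1 - (y + y) = -1 - 2*y)
O(G) = -2 + G (O(G) = G - 2 = -2 + G)
((-2173 - 5761)/(f(-92) + 5559) + O(q(-8))) - 3203 = ((-2173 - 5761)/((-1 - 2*(-92)) + 5559) + (-2 + 0)) - 3203 = (-7934/((-1 + 184) + 5559) - 2) - 3203 = (-7934/(183 + 5559) - 2) - 3203 = (-7934/5742 - 2) - 3203 = (-7934*1/5742 - 2) - 3203 = (-3967/2871 - 2) - 3203 = -9709/2871 - 3203 = -9205522/2871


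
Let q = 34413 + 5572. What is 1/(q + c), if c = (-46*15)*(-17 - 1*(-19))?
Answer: 1/38605 ≈ 2.5903e-5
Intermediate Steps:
q = 39985
c = -1380 (c = -690*(-17 + 19) = -690*2 = -1380)
1/(q + c) = 1/(39985 - 1380) = 1/38605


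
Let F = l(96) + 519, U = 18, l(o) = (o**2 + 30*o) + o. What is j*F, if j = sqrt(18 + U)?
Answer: 76266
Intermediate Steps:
l(o) = o**2 + 31*o
j = 6 (j = sqrt(18 + 18) = sqrt(36) = 6)
F = 12711 (F = 96*(31 + 96) + 519 = 96*127 + 519 = 12192 + 519 = 12711)
j*F = 6*12711 = 76266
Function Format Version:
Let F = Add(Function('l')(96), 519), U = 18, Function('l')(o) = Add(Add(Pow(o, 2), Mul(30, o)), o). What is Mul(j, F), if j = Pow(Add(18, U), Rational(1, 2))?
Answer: 76266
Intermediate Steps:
Function('l')(o) = Add(Pow(o, 2), Mul(31, o))
j = 6 (j = Pow(Add(18, 18), Rational(1, 2)) = Pow(36, Rational(1, 2)) = 6)
F = 12711 (F = Add(Mul(96, Add(31, 96)), 519) = Add(Mul(96, 127), 519) = Add(12192, 519) = 12711)
Mul(j, F) = Mul(6, 12711) = 76266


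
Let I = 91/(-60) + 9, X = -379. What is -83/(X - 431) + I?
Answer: 12289/1620 ≈ 7.5858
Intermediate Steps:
I = 449/60 (I = 91*(-1/60) + 9 = -91/60 + 9 = 449/60 ≈ 7.4833)
-83/(X - 431) + I = -83/(-379 - 431) + 449/60 = -83/(-810) + 449/60 = -83*(-1/810) + 449/60 = 83/810 + 449/60 = 12289/1620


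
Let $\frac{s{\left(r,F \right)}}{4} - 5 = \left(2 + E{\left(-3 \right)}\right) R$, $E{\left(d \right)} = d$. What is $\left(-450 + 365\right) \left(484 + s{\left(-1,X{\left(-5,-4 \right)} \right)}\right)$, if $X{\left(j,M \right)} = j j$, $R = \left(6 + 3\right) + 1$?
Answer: $-39440$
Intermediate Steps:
$R = 10$ ($R = 9 + 1 = 10$)
$X{\left(j,M \right)} = j^{2}$
$s{\left(r,F \right)} = -20$ ($s{\left(r,F \right)} = 20 + 4 \left(2 - 3\right) 10 = 20 + 4 \left(\left(-1\right) 10\right) = 20 + 4 \left(-10\right) = 20 - 40 = -20$)
$\left(-450 + 365\right) \left(484 + s{\left(-1,X{\left(-5,-4 \right)} \right)}\right) = \left(-450 + 365\right) \left(484 - 20\right) = \left(-85\right) 464 = -39440$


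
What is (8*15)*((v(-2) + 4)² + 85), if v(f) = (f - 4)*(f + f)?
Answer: 104280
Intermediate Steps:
v(f) = 2*f*(-4 + f) (v(f) = (-4 + f)*(2*f) = 2*f*(-4 + f))
(8*15)*((v(-2) + 4)² + 85) = (8*15)*((2*(-2)*(-4 - 2) + 4)² + 85) = 120*((2*(-2)*(-6) + 4)² + 85) = 120*((24 + 4)² + 85) = 120*(28² + 85) = 120*(784 + 85) = 120*869 = 104280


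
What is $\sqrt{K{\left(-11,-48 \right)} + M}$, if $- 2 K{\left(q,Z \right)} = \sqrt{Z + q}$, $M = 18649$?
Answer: $\frac{\sqrt{74596 - 2 i \sqrt{59}}}{2} \approx 136.56 - 0.014062 i$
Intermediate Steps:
$K{\left(q,Z \right)} = - \frac{\sqrt{Z + q}}{2}$
$\sqrt{K{\left(-11,-48 \right)} + M} = \sqrt{- \frac{\sqrt{-48 - 11}}{2} + 18649} = \sqrt{- \frac{\sqrt{-59}}{2} + 18649} = \sqrt{- \frac{i \sqrt{59}}{2} + 18649} = \sqrt{18649 - \frac{i \sqrt{59}}{2}}$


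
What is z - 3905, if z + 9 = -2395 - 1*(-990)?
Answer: -5319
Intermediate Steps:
z = -1414 (z = -9 + (-2395 - 1*(-990)) = -9 + (-2395 + 990) = -9 - 1405 = -1414)
z - 3905 = -1414 - 3905 = -5319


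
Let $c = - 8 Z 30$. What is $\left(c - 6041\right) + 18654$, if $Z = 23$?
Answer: $7093$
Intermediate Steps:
$c = -5520$ ($c = \left(-8\right) 23 \cdot 30 = \left(-184\right) 30 = -5520$)
$\left(c - 6041\right) + 18654 = \left(-5520 - 6041\right) + 18654 = -11561 + 18654 = 7093$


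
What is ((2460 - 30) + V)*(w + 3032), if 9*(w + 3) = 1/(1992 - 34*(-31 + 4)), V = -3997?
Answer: -124309343737/26190 ≈ -4.7464e+6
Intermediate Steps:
w = -78569/26190 (w = -3 + 1/(9*(1992 - 34*(-31 + 4))) = -3 + 1/(9*(1992 - 34*(-27))) = -3 + 1/(9*(1992 + 918)) = -3 + (⅑)/2910 = -3 + (⅑)*(1/2910) = -3 + 1/26190 = -78569/26190 ≈ -3.0000)
((2460 - 30) + V)*(w + 3032) = ((2460 - 30) - 3997)*(-78569/26190 + 3032) = (2430 - 3997)*(79329511/26190) = -1567*79329511/26190 = -124309343737/26190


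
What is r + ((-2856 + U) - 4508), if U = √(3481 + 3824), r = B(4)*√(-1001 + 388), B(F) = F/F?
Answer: -7364 + √7305 + I*√613 ≈ -7278.5 + 24.759*I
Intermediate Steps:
B(F) = 1
r = I*√613 (r = 1*√(-1001 + 388) = 1*√(-613) = 1*(I*√613) = I*√613 ≈ 24.759*I)
U = √7305 ≈ 85.469
r + ((-2856 + U) - 4508) = I*√613 + ((-2856 + √7305) - 4508) = I*√613 + (-7364 + √7305) = -7364 + √7305 + I*√613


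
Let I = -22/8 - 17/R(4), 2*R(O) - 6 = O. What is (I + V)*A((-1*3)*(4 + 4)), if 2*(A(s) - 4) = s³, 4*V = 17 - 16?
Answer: 203786/5 ≈ 40757.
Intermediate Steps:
V = ¼ (V = (17 - 16)/4 = (¼)*1 = ¼ ≈ 0.25000)
A(s) = 4 + s³/2
R(O) = 3 + O/2
I = -123/20 (I = -22/8 - 17/(3 + (½)*4) = -22*⅛ - 17/(3 + 2) = -11/4 - 17/5 = -123/20 ≈ -6.1500)
(I + V)*A((-1*3)*(4 + 4)) = (-123/20 + ¼)*(4 + ((-1*3)*(4 + 4))³/2) = -59*(4 + (-3*8)³/2)/10 = -59*(4 + (½)*(-24)³)/10 = -59*(4 + (½)*(-13824))/10 = -59*(4 - 6912)/10 = -59/10*(-6908) = 203786/5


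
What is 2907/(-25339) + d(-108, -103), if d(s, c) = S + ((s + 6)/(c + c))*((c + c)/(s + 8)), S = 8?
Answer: 11282539/1266950 ≈ 8.9053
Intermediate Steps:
d(s, c) = 8 + (6 + s)/(8 + s) (d(s, c) = 8 + ((s + 6)/(c + c))*((c + c)/(s + 8)) = 8 + ((6 + s)/((2*c)))*((2*c)/(8 + s)) = 8 + ((6 + s)*(1/(2*c)))*(2*c/(8 + s)) = 8 + ((6 + s)/(2*c))*(2*c/(8 + s)) = 8 + (6 + s)/(8 + s))
2907/(-25339) + d(-108, -103) = 2907/(-25339) + (70 + 9*(-108))/(8 - 108) = 2907*(-1/25339) + (70 - 972)/(-100) = -2907/25339 - 1/100*(-902) = -2907/25339 + 451/50 = 11282539/1266950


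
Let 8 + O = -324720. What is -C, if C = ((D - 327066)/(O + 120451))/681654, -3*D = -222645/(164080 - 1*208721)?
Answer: -14600627521/6216091139047278 ≈ -2.3488e-6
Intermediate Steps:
O = -324728 (O = -8 - 324720 = -324728)
D = -74215/44641 (D = -(-74215)/(164080 - 1*208721) = -(-74215)/(164080 - 208721) = -(-74215)/(-44641) = -(-74215)*(-1)/44641 = -⅓*222645/44641 = -74215/44641 ≈ -1.6625)
C = 14600627521/6216091139047278 (C = ((-74215/44641 - 327066)/(-324728 + 120451))/681654 = -14600627521/44641/(-204277)*(1/681654) = -14600627521/44641*(-1/204277)*(1/681654) = (14600627521/9119129557)*(1/681654) = 14600627521/6216091139047278 ≈ 2.3488e-6)
-C = -1*14600627521/6216091139047278 = -14600627521/6216091139047278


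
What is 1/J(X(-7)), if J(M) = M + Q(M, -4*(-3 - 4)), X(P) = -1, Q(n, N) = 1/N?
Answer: -28/27 ≈ -1.0370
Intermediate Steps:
J(M) = 1/28 + M (J(M) = M + 1/(-4*(-3 - 4)) = M + 1/(-4*(-7)) = M + 1/28 = 1/28 + M)
1/J(X(-7)) = 1/(1/28 - 1) = 1/(-27/28) = -28/27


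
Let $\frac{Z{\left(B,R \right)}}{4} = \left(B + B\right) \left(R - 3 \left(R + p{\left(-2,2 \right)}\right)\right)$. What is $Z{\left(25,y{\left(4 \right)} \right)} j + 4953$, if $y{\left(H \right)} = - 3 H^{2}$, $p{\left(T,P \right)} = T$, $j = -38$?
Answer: $-770247$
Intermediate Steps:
$Z{\left(B,R \right)} = 8 B \left(6 - 2 R\right)$ ($Z{\left(B,R \right)} = 4 \left(B + B\right) \left(R - 3 \left(R - 2\right)\right) = 4 \cdot 2 B \left(R - 3 \left(-2 + R\right)\right) = 4 \cdot 2 B \left(R - \left(-6 + 3 R\right)\right) = 4 \cdot 2 B \left(6 - 2 R\right) = 8 B \left(6 - 2 R\right)$)
$Z{\left(25,y{\left(4 \right)} \right)} j + 4953 = 16 \cdot 25 \left(3 - - 3 \cdot 4^{2}\right) \left(-38\right) + 4953 = 16 \cdot 25 \left(3 - \left(-3\right) 16\right) \left(-38\right) + 4953 = 16 \cdot 25 \left(3 - -48\right) \left(-38\right) + 4953 = 16 \cdot 25 \left(3 + 48\right) \left(-38\right) + 4953 = 16 \cdot 25 \cdot 51 \left(-38\right) + 4953 = 20400 \left(-38\right) + 4953 = -775200 + 4953 = -770247$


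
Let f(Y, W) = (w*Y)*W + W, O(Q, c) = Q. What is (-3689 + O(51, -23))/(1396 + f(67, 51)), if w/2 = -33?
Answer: 3638/224075 ≈ 0.016236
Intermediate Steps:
w = -66 (w = 2*(-33) = -66)
f(Y, W) = W - 66*W*Y (f(Y, W) = (-66*Y)*W + W = -66*W*Y + W = W - 66*W*Y)
(-3689 + O(51, -23))/(1396 + f(67, 51)) = (-3689 + 51)/(1396 + 51*(1 - 66*67)) = -3638/(1396 + 51*(1 - 4422)) = -3638/(1396 + 51*(-4421)) = -3638/(1396 - 225471) = -3638/(-224075) = -3638*(-1/224075) = 3638/224075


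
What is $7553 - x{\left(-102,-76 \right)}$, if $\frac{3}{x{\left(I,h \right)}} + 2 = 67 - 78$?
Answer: $\frac{98192}{13} \approx 7553.2$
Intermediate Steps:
$x{\left(I,h \right)} = - \frac{3}{13}$ ($x{\left(I,h \right)} = \frac{3}{-2 + \left(67 - 78\right)} = \frac{3}{-2 - 11} = \frac{3}{-13} = 3 \left(- \frac{1}{13}\right) = - \frac{3}{13}$)
$7553 - x{\left(-102,-76 \right)} = 7553 - - \frac{3}{13} = 7553 + \frac{3}{13} = \frac{98192}{13}$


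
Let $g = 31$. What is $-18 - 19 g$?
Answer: $-607$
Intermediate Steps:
$-18 - 19 g = -18 - 589 = -607$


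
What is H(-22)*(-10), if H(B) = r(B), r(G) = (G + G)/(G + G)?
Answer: -10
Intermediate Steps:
r(G) = 1 (r(G) = (2*G)/((2*G)) = (2*G)*(1/(2*G)) = 1)
H(B) = 1
H(-22)*(-10) = 1*(-10) = -10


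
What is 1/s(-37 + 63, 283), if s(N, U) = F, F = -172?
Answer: -1/172 ≈ -0.0058140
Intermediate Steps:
s(N, U) = -172
1/s(-37 + 63, 283) = 1/(-172) = -1/172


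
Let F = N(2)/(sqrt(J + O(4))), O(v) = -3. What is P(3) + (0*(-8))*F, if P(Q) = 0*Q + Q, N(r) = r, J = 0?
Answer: 3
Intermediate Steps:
P(Q) = Q (P(Q) = 0 + Q = Q)
F = -2*I*sqrt(3)/3 (F = 2/(sqrt(0 - 3)) = 2/(sqrt(-3)) = 2/((I*sqrt(3))) = 2*(-I*sqrt(3)/3) = -2*I*sqrt(3)/3 ≈ -1.1547*I)
P(3) + (0*(-8))*F = 3 + (0*(-8))*(-2*I*sqrt(3)/3) = 3 + 0*(-2*I*sqrt(3)/3) = 3 + 0 = 3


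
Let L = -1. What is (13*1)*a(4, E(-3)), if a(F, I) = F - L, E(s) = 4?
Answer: 65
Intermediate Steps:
a(F, I) = 1 + F (a(F, I) = F - 1*(-1) = F + 1 = 1 + F)
(13*1)*a(4, E(-3)) = (13*1)*(1 + 4) = 13*5 = 65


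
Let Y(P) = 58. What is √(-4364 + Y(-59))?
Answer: I*√4306 ≈ 65.62*I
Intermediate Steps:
√(-4364 + Y(-59)) = √(-4364 + 58) = √(-4306) = I*√4306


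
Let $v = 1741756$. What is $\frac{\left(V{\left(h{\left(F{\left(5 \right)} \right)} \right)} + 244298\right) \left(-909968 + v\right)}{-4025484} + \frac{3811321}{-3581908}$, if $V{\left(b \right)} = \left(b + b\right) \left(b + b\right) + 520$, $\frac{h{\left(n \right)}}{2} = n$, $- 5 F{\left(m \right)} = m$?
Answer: $- \frac{182367711601748675}{3604728335868} \approx -50591.0$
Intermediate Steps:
$F{\left(m \right)} = - \frac{m}{5}$
$h{\left(n \right)} = 2 n$
$V{\left(b \right)} = 520 + 4 b^{2}$ ($V{\left(b \right)} = 2 b 2 b + 520 = 4 b^{2} + 520 = 520 + 4 b^{2}$)
$\frac{\left(V{\left(h{\left(F{\left(5 \right)} \right)} \right)} + 244298\right) \left(-909968 + v\right)}{-4025484} + \frac{3811321}{-3581908} = \frac{\left(\left(520 + 4 \left(2 \left(\left(- \frac{1}{5}\right) 5\right)\right)^{2}\right) + 244298\right) \left(-909968 + 1741756\right)}{-4025484} + \frac{3811321}{-3581908} = \left(\left(520 + 4 \left(2 \left(-1\right)\right)^{2}\right) + 244298\right) 831788 \left(- \frac{1}{4025484}\right) + 3811321 \left(- \frac{1}{3581908}\right) = \left(\left(520 + 4 \left(-2\right)^{2}\right) + 244298\right) 831788 \left(- \frac{1}{4025484}\right) - \frac{3811321}{3581908} = \left(\left(520 + 4 \cdot 4\right) + 244298\right) 831788 \left(- \frac{1}{4025484}\right) - \frac{3811321}{3581908} = \left(\left(520 + 16\right) + 244298\right) 831788 \left(- \frac{1}{4025484}\right) - \frac{3811321}{3581908} = \left(536 + 244298\right) 831788 \left(- \frac{1}{4025484}\right) - \frac{3811321}{3581908} = 244834 \cdot 831788 \left(- \frac{1}{4025484}\right) - \frac{3811321}{3581908} = 203649983192 \left(- \frac{1}{4025484}\right) - \frac{3811321}{3581908} = - \frac{50912495798}{1006371} - \frac{3811321}{3581908} = - \frac{182367711601748675}{3604728335868}$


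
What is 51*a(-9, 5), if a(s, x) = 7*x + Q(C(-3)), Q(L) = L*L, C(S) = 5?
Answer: 3060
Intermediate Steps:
Q(L) = L²
a(s, x) = 25 + 7*x (a(s, x) = 7*x + 5² = 7*x + 25 = 25 + 7*x)
51*a(-9, 5) = 51*(25 + 7*5) = 51*(25 + 35) = 51*60 = 3060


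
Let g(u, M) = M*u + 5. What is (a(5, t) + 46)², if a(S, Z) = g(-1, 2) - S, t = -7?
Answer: 1936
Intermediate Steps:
g(u, M) = 5 + M*u
a(S, Z) = 3 - S (a(S, Z) = (5 + 2*(-1)) - S = (5 - 2) - S = 3 - S)
(a(5, t) + 46)² = ((3 - 1*5) + 46)² = ((3 - 5) + 46)² = (-2 + 46)² = 44² = 1936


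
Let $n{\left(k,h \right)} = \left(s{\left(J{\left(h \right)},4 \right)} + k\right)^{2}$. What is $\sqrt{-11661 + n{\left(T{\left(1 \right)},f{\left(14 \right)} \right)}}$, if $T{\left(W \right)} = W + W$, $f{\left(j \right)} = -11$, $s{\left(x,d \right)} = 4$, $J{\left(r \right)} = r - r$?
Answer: $5 i \sqrt{465} \approx 107.82 i$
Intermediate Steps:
$J{\left(r \right)} = 0$
$T{\left(W \right)} = 2 W$
$n{\left(k,h \right)} = \left(4 + k\right)^{2}$
$\sqrt{-11661 + n{\left(T{\left(1 \right)},f{\left(14 \right)} \right)}} = \sqrt{-11661 + \left(4 + 2 \cdot 1\right)^{2}} = \sqrt{-11661 + \left(4 + 2\right)^{2}} = \sqrt{-11661 + 6^{2}} = \sqrt{-11661 + 36} = \sqrt{-11625} = 5 i \sqrt{465}$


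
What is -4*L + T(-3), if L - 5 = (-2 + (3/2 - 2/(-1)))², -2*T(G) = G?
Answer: -55/2 ≈ -27.500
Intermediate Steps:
T(G) = -G/2
L = 29/4 (L = 5 + (-2 + (3/2 - 2/(-1)))² = 5 + (-2 + (3*(½) - 2*(-1)))² = 5 + (-2 + (3/2 + 2))² = 5 + (-2 + 7/2)² = 5 + (3/2)² = 5 + 9/4 = 29/4 ≈ 7.2500)
-4*L + T(-3) = -4*29/4 - ½*(-3) = -29 + 3/2 = -55/2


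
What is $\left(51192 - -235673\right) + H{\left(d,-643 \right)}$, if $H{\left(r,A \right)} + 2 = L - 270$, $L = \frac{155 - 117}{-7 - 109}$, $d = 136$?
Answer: $\frac{16622375}{58} \approx 2.8659 \cdot 10^{5}$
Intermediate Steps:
$L = - \frac{19}{58}$ ($L = \frac{38}{-116} = 38 \left(- \frac{1}{116}\right) = - \frac{19}{58} \approx -0.32759$)
$H{\left(r,A \right)} = - \frac{15795}{58}$ ($H{\left(r,A \right)} = -2 - \frac{15679}{58} = - \frac{15795}{58}$)
$\left(51192 - -235673\right) + H{\left(d,-643 \right)} = \left(51192 - -235673\right) - \frac{15795}{58} = \left(51192 + 235673\right) - \frac{15795}{58} = 286865 - \frac{15795}{58} = \frac{16622375}{58}$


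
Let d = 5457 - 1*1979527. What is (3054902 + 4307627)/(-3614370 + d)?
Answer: -7362529/5588440 ≈ -1.3175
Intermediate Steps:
d = -1974070 (d = 5457 - 1979527 = -1974070)
(3054902 + 4307627)/(-3614370 + d) = (3054902 + 4307627)/(-3614370 - 1974070) = 7362529/(-5588440) = 7362529*(-1/5588440) = -7362529/5588440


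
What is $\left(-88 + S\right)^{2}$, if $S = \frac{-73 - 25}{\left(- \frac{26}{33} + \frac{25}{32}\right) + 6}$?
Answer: $\frac{436180993600}{40056241} \approx 10889.0$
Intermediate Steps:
$S = - \frac{103488}{6329}$ ($S = - \frac{98}{\left(\left(-26\right) \frac{1}{33} + 25 \cdot \frac{1}{32}\right) + 6} = - \frac{98}{\left(- \frac{26}{33} + \frac{25}{32}\right) + 6} = - \frac{98}{- \frac{7}{1056} + 6} = - \frac{98}{\frac{6329}{1056}} = \left(-98\right) \frac{1056}{6329} = - \frac{103488}{6329} \approx -16.351$)
$\left(-88 + S\right)^{2} = \left(-88 - \frac{103488}{6329}\right)^{2} = \left(- \frac{660440}{6329}\right)^{2} = \frac{436180993600}{40056241}$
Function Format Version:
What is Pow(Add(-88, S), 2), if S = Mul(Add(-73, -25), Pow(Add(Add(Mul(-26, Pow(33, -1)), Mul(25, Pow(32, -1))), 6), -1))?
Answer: Rational(436180993600, 40056241) ≈ 10889.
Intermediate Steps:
S = Rational(-103488, 6329) (S = Mul(-98, Pow(Add(Add(Mul(-26, Rational(1, 33)), Mul(25, Rational(1, 32))), 6), -1)) = Mul(-98, Pow(Add(Add(Rational(-26, 33), Rational(25, 32)), 6), -1)) = Mul(-98, Pow(Add(Rational(-7, 1056), 6), -1)) = Mul(-98, Pow(Rational(6329, 1056), -1)) = Mul(-98, Rational(1056, 6329)) = Rational(-103488, 6329) ≈ -16.351)
Pow(Add(-88, S), 2) = Pow(Add(-88, Rational(-103488, 6329)), 2) = Pow(Rational(-660440, 6329), 2) = Rational(436180993600, 40056241)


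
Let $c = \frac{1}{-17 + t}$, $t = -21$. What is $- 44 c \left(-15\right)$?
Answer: $- \frac{330}{19} \approx -17.368$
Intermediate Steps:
$c = - \frac{1}{38}$ ($c = \frac{1}{-17 - 21} = \frac{1}{-38} = - \frac{1}{38} \approx -0.026316$)
$- 44 c \left(-15\right) = \left(-44\right) \left(- \frac{1}{38}\right) \left(-15\right) = \frac{22}{19} \left(-15\right) = - \frac{330}{19}$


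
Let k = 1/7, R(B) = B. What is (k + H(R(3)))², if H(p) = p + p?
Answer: 1849/49 ≈ 37.735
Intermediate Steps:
H(p) = 2*p
k = ⅐ ≈ 0.14286
(k + H(R(3)))² = (⅐ + 2*3)² = (⅐ + 6)² = (43/7)² = 1849/49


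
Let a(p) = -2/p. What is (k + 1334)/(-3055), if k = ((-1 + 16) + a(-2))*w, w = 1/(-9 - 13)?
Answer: -14666/33605 ≈ -0.43642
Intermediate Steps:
w = -1/22 (w = 1/(-22) = -1/22 ≈ -0.045455)
k = -8/11 (k = ((-1 + 16) - 2/(-2))*(-1/22) = (15 - 2*(-½))*(-1/22) = (15 + 1)*(-1/22) = 16*(-1/22) = -8/11 ≈ -0.72727)
(k + 1334)/(-3055) = (-8/11 + 1334)/(-3055) = (14666/11)*(-1/3055) = -14666/33605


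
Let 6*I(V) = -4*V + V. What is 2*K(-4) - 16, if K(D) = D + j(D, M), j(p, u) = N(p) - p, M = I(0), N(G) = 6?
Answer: -4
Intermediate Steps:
I(V) = -V/2 (I(V) = (-4*V + V)/6 = (-3*V)/6 = -V/2)
M = 0 (M = -½*0 = 0)
j(p, u) = 6 - p
K(D) = 6 (K(D) = D + (6 - D) = 6)
2*K(-4) - 16 = 2*6 - 16 = 12 - 16 = -4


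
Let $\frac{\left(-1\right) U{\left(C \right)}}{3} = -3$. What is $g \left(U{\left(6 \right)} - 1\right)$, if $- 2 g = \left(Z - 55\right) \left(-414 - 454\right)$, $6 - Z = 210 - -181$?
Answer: $-1527680$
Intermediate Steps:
$U{\left(C \right)} = 9$ ($U{\left(C \right)} = \left(-3\right) \left(-3\right) = 9$)
$Z = -385$ ($Z = 6 - \left(210 - -181\right) = 6 - \left(210 + 181\right) = 6 - 391 = -385$)
$g = -190960$ ($g = - \frac{\left(-385 - 55\right) \left(-414 - 454\right)}{2} = - \frac{\left(-440\right) \left(-868\right)}{2} = \left(- \frac{1}{2}\right) 381920 = -190960$)
$g \left(U{\left(6 \right)} - 1\right) = - 190960 \left(9 - 1\right) = \left(-190960\right) 8 = -1527680$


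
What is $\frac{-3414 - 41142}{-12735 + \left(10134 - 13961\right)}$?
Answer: $\frac{22278}{8281} \approx 2.6903$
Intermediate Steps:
$\frac{-3414 - 41142}{-12735 + \left(10134 - 13961\right)} = - \frac{44556}{-12735 - 3827} = - \frac{44556}{-16562} = \left(-44556\right) \left(- \frac{1}{16562}\right) = \frac{22278}{8281}$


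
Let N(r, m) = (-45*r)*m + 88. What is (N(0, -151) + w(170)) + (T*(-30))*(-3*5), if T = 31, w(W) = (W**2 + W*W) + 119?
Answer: 71957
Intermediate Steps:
w(W) = 119 + 2*W**2 (w(W) = (W**2 + W**2) + 119 = 2*W**2 + 119 = 119 + 2*W**2)
N(r, m) = 88 - 45*m*r (N(r, m) = -45*m*r + 88 = 88 - 45*m*r)
(N(0, -151) + w(170)) + (T*(-30))*(-3*5) = ((88 - 45*(-151)*0) + (119 + 2*170**2)) + (31*(-30))*(-3*5) = ((88 + 0) + (119 + 2*28900)) - 930*(-15) = (88 + (119 + 57800)) + 13950 = (88 + 57919) + 13950 = 58007 + 13950 = 71957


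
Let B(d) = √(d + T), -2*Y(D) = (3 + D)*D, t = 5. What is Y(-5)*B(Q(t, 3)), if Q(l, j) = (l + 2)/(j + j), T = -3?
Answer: -5*I*√66/6 ≈ -6.77*I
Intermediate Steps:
Q(l, j) = (2 + l)/(2*j) (Q(l, j) = (2 + l)/((2*j)) = (2 + l)*(1/(2*j)) = (2 + l)/(2*j))
Y(D) = -D*(3 + D)/2 (Y(D) = -(3 + D)*D/2 = -D*(3 + D)/2)
B(d) = √(-3 + d) (B(d) = √(d - 3) = √(-3 + d))
Y(-5)*B(Q(t, 3)) = (-½*(-5)*(3 - 5))*√(-3 + (½)*(2 + 5)/3) = (-½*(-5)*(-2))*√(-3 + (½)*(⅓)*7) = -5*√(-3 + 7/6) = -5*I*√66/6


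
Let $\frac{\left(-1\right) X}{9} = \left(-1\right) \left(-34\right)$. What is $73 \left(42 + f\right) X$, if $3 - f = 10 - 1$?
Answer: $-804168$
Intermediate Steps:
$X = -306$ ($X = - 9 \left(\left(-1\right) \left(-34\right)\right) = \left(-9\right) 34 = -306$)
$f = -6$ ($f = 3 - \left(10 - 1\right) = 3 - 9 = -6$)
$73 \left(42 + f\right) X = 73 \left(42 - 6\right) \left(-306\right) = 73 \cdot 36 \left(-306\right) = 2628 \left(-306\right) = -804168$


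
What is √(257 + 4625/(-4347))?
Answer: √537363582/1449 ≈ 15.998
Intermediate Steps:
√(257 + 4625/(-4347)) = √(257 + 4625*(-1/4347)) = √(257 - 4625/4347) = √(1112554/4347) = √537363582/1449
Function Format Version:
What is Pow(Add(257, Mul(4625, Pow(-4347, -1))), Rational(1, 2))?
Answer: Mul(Rational(1, 1449), Pow(537363582, Rational(1, 2))) ≈ 15.998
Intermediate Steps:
Pow(Add(257, Mul(4625, Pow(-4347, -1))), Rational(1, 2)) = Pow(Add(257, Mul(4625, Rational(-1, 4347))), Rational(1, 2)) = Pow(Add(257, Rational(-4625, 4347)), Rational(1, 2)) = Pow(Rational(1112554, 4347), Rational(1, 2)) = Mul(Rational(1, 1449), Pow(537363582, Rational(1, 2)))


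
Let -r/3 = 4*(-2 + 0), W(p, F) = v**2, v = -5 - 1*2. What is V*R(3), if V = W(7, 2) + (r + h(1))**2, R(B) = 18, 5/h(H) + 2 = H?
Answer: 7380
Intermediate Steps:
h(H) = 5/(-2 + H)
v = -7 (v = -5 - 2 = -7)
W(p, F) = 49 (W(p, F) = (-7)**2 = 49)
r = 24 (r = -12*(-2 + 0) = -12*(-2) = -3*(-8) = 24)
V = 410 (V = 49 + (24 + 5/(-2 + 1))**2 = 49 + (24 + 5/(-1))**2 = 49 + (24 + 5*(-1))**2 = 49 + (24 - 5)**2 = 49 + 19**2 = 49 + 361 = 410)
V*R(3) = 410*18 = 7380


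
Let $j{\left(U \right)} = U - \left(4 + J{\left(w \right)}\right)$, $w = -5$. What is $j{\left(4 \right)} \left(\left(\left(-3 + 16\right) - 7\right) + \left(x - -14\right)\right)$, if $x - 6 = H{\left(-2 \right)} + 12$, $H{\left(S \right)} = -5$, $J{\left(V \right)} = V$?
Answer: $165$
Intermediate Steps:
$x = 13$ ($x = 6 + \left(-5 + 12\right) = 6 + 7 = 13$)
$j{\left(U \right)} = 1 + U$ ($j{\left(U \right)} = U - -1 = U + \left(-4 + 5\right) = U + 1 = 1 + U$)
$j{\left(4 \right)} \left(\left(\left(-3 + 16\right) - 7\right) + \left(x - -14\right)\right) = \left(1 + 4\right) \left(\left(\left(-3 + 16\right) - 7\right) + \left(13 - -14\right)\right) = 5 \left(\left(13 - 7\right) + \left(13 + 14\right)\right) = 5 \left(6 + 27\right) = 5 \cdot 33 = 165$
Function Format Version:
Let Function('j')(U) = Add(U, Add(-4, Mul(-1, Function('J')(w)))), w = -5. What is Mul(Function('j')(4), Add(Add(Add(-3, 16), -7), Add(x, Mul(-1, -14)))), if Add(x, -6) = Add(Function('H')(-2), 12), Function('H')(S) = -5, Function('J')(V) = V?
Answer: 165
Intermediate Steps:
x = 13 (x = Add(6, Add(-5, 12)) = Add(6, 7) = 13)
Function('j')(U) = Add(1, U) (Function('j')(U) = Add(U, Add(-4, Mul(-1, -5))) = Add(U, Add(-4, 5)) = Add(U, 1) = Add(1, U))
Mul(Function('j')(4), Add(Add(Add(-3, 16), -7), Add(x, Mul(-1, -14)))) = Mul(Add(1, 4), Add(Add(Add(-3, 16), -7), Add(13, Mul(-1, -14)))) = Mul(5, Add(Add(13, -7), Add(13, 14))) = Mul(5, Add(6, 27)) = Mul(5, 33) = 165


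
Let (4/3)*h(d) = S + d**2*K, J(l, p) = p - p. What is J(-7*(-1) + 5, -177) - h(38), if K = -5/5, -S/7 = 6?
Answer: 2229/2 ≈ 1114.5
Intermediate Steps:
S = -42 (S = -7*6 = -42)
J(l, p) = 0
K = -1 (K = -5*1/5 = -1)
h(d) = -63/2 - 3*d**2/4 (h(d) = 3*(-42 + d**2*(-1))/4 = 3*(-42 - d**2)/4 = -63/2 - 3*d**2/4)
J(-7*(-1) + 5, -177) - h(38) = 0 - (-63/2 - 3/4*38**2) = 0 - (-63/2 - 3/4*1444) = 0 - (-63/2 - 1083) = 0 - 1*(-2229/2) = 0 + 2229/2 = 2229/2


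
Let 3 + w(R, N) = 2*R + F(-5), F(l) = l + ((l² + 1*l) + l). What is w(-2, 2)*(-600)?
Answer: -1800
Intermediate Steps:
F(l) = l² + 3*l (F(l) = l + ((l² + l) + l) = l + ((l + l²) + l) = l + (l² + 2*l) = l² + 3*l)
w(R, N) = 7 + 2*R (w(R, N) = -3 + (2*R - 5*(3 - 5)) = -3 + (2*R - 5*(-2)) = -3 + (2*R + 10) = -3 + (10 + 2*R) = 7 + 2*R)
w(-2, 2)*(-600) = (7 + 2*(-2))*(-600) = (7 - 4)*(-600) = 3*(-600) = -1800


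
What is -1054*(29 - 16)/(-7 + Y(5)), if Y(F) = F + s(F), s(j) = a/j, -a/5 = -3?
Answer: -13702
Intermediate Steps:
a = 15 (a = -5*(-3) = 15)
s(j) = 15/j
Y(F) = F + 15/F
-1054*(29 - 16)/(-7 + Y(5)) = -1054*(29 - 16)/(-7 + (5 + 15/5)) = -13702/(-7 + (5 + 15*(⅕))) = -13702/(-7 + (5 + 3)) = -13702/(-7 + 8) = -13702/1 = -13702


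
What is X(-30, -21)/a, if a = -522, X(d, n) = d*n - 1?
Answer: -629/522 ≈ -1.2050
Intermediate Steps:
X(d, n) = -1 + d*n
X(-30, -21)/a = (-1 - 30*(-21))/(-522) = (-1 + 630)*(-1/522) = 629*(-1/522) = -629/522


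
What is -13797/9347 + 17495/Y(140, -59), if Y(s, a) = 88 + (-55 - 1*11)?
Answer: 163222231/205634 ≈ 793.75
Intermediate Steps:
Y(s, a) = 22 (Y(s, a) = 88 + (-55 - 11) = 88 - 66 = 22)
-13797/9347 + 17495/Y(140, -59) = -13797/9347 + 17495/22 = 163222231/205634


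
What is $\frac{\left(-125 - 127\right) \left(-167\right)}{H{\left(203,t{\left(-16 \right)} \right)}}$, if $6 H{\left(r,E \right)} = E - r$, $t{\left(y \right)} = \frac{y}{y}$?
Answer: $- \frac{126252}{101} \approx -1250.0$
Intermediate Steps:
$t{\left(y \right)} = 1$
$H{\left(r,E \right)} = - \frac{r}{6} + \frac{E}{6}$ ($H{\left(r,E \right)} = \frac{E - r}{6} = - \frac{r}{6} + \frac{E}{6}$)
$\frac{\left(-125 - 127\right) \left(-167\right)}{H{\left(203,t{\left(-16 \right)} \right)}} = \frac{\left(-125 - 127\right) \left(-167\right)}{\left(- \frac{1}{6}\right) 203 + \frac{1}{6} \cdot 1} = \frac{\left(-252\right) \left(-167\right)}{- \frac{203}{6} + \frac{1}{6}} = \frac{42084}{- \frac{101}{3}} = 42084 \left(- \frac{3}{101}\right) = - \frac{126252}{101}$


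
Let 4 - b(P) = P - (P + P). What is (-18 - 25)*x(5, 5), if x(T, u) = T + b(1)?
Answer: -430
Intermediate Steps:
b(P) = 4 + P (b(P) = 4 - (P - (P + P)) = 4 - (P - 2*P) = 4 - (-1)*P = 4 + P)
x(T, u) = 5 + T (x(T, u) = T + (4 + 1) = T + 5 = 5 + T)
(-18 - 25)*x(5, 5) = (-18 - 25)*(5 + 5) = -43*10 = -430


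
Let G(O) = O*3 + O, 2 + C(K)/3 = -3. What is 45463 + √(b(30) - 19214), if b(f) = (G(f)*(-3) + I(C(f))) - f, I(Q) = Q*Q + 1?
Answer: 45463 + I*√19378 ≈ 45463.0 + 139.2*I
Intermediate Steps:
C(K) = -15 (C(K) = -6 + 3*(-3) = -6 - 9 = -15)
G(O) = 4*O (G(O) = 3*O + O = 4*O)
I(Q) = 1 + Q² (I(Q) = Q² + 1 = 1 + Q²)
b(f) = 226 - 13*f (b(f) = ((4*f)*(-3) + (1 + (-15)²)) - f = (-12*f + (1 + 225)) - f = (-12*f + 226) - f = (226 - 12*f) - f = 226 - 13*f)
45463 + √(b(30) - 19214) = 45463 + √((226 - 13*30) - 19214) = 45463 + √((226 - 390) - 19214) = 45463 + √(-164 - 19214) = 45463 + √(-19378) = 45463 + I*√19378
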